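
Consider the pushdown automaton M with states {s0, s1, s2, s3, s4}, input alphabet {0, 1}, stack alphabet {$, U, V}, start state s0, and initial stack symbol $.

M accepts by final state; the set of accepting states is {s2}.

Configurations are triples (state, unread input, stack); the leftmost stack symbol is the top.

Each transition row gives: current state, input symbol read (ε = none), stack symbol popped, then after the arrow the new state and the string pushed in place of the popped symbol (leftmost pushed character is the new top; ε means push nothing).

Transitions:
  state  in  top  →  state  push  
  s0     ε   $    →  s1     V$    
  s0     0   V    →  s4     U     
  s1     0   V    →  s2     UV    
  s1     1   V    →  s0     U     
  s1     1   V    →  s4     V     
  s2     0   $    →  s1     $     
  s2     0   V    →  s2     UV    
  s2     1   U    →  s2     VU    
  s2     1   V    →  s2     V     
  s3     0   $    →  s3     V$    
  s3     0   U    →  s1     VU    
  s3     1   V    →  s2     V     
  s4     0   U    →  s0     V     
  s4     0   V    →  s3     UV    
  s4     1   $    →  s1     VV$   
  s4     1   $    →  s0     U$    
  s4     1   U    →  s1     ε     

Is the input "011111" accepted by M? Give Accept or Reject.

One accepting computation: (s0, 011111, $) ⊢ (s1, 011111, V$) ⊢ (s2, 11111, UV$) ⊢ (s2, 1111, VUV$) ⊢ (s2, 111, VUV$) ⊢ (s2, 11, VUV$) ⊢ (s2, 1, VUV$) ⊢ (s2, ε, VUV$)
All input consumed and state s2 ∈ F.

Accept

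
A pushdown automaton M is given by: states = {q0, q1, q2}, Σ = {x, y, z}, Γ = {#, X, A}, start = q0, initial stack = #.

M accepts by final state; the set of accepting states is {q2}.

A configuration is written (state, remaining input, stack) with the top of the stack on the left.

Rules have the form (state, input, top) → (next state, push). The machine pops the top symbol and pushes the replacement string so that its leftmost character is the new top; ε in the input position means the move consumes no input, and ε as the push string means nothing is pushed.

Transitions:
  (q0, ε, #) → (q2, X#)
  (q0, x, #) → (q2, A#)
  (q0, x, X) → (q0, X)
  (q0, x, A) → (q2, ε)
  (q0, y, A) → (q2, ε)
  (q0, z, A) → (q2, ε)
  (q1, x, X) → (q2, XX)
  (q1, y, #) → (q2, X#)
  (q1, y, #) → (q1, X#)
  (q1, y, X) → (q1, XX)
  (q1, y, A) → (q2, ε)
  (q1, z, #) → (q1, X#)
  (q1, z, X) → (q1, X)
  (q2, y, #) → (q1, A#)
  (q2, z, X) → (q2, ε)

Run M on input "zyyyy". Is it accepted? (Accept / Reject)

Accept

One accepting computation: (q0, zyyyy, #) ⊢ (q2, zyyyy, X#) ⊢ (q2, yyyy, #) ⊢ (q1, yyy, A#) ⊢ (q2, yy, #) ⊢ (q1, y, A#) ⊢ (q2, ε, #)
All input consumed and state q2 ∈ F.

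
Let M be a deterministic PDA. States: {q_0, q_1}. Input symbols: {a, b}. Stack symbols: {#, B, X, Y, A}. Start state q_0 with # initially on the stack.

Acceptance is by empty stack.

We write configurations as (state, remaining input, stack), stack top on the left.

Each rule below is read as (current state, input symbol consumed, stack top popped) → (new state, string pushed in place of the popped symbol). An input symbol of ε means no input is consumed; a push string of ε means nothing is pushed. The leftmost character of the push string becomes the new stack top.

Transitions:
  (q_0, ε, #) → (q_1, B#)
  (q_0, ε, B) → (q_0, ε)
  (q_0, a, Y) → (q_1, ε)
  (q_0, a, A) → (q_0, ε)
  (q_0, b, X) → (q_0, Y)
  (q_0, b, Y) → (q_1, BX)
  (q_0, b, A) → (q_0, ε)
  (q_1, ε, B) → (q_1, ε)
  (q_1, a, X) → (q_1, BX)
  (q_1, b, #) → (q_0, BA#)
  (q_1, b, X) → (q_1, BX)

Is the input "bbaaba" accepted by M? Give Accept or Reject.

(q_0, bbaaba, #) ⊢ (q_1, bbaaba, B#) ⊢ (q_1, bbaaba, #) ⊢ (q_0, baaba, BA#) ⊢ (q_0, baaba, A#) ⊢ (q_0, aaba, #) ⊢ (q_1, aaba, B#) ⊢ (q_1, aaba, #)
No transition applies at (q_1, aaba, #); input not fully consumed.

Reject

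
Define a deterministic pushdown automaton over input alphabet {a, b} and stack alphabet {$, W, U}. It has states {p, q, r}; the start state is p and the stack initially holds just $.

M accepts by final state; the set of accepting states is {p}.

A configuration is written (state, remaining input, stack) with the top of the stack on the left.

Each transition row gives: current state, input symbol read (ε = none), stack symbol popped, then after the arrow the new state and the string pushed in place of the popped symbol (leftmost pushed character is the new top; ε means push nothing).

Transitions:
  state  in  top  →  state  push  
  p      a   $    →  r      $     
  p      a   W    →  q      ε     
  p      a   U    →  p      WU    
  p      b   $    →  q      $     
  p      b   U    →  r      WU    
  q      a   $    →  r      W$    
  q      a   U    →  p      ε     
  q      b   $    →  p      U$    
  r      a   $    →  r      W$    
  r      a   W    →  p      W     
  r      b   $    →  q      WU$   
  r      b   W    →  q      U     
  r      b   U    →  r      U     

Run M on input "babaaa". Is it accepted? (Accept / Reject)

Reject

(p, babaaa, $)
  read b, top $: go to q, push $ → (q, abaaa, $)
  read a, top $: go to r, push W$ → (r, baaa, W$)
  read b, top W: go to q, push U → (q, aaa, U$)
  read a, top U: go to p, push ε → (p, aa, $)
  read a, top $: go to r, push $ → (r, a, $)
  read a, top $: go to r, push W$ → (r, ε, W$)
All input consumed; state r ∉ F and no further ε-move applies.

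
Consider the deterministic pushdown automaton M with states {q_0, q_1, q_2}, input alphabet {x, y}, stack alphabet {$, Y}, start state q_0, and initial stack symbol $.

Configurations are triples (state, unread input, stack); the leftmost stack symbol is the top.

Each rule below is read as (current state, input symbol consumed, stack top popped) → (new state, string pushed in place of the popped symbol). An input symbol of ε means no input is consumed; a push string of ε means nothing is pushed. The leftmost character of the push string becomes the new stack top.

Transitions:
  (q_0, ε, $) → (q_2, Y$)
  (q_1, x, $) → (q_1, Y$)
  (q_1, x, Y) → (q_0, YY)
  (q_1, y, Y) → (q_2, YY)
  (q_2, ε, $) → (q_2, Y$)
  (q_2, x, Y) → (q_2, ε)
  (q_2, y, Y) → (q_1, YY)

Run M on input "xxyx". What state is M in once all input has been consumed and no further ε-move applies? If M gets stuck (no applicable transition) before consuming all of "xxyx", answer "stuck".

q_0

(q_0, xxyx, $)
  ε-move, top $: go to q_2, push Y$ → (q_2, xxyx, Y$)
  read x, top Y: go to q_2, push ε → (q_2, xyx, $)
  ε-move, top $: go to q_2, push Y$ → (q_2, xyx, Y$)
  read x, top Y: go to q_2, push ε → (q_2, yx, $)
  ε-move, top $: go to q_2, push Y$ → (q_2, yx, Y$)
  read y, top Y: go to q_1, push YY → (q_1, x, YY$)
  read x, top Y: go to q_0, push YY → (q_0, ε, YYY$)
All input consumed; M is in state q_0.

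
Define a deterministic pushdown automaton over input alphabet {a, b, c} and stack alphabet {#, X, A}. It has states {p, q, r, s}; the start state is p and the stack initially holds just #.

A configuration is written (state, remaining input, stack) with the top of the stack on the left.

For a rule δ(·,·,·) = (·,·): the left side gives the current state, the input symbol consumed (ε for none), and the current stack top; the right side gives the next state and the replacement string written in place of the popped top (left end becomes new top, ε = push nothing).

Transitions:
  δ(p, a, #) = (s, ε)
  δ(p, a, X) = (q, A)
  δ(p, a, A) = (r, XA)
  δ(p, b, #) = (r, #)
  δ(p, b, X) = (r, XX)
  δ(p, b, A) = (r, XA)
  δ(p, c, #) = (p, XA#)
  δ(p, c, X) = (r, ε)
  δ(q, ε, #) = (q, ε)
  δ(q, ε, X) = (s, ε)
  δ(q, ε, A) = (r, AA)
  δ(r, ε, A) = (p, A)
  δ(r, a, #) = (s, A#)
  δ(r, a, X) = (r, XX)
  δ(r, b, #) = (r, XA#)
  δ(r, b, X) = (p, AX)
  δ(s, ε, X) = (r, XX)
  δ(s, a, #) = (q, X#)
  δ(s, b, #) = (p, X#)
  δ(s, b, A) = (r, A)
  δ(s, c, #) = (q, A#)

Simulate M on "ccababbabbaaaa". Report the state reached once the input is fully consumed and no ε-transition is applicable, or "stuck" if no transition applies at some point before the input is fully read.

(p, ccababbabbaaaa, #) ⊢ (p, cababbabbaaaa, XA#) ⊢ (r, ababbabbaaaa, A#) ⊢ (p, ababbabbaaaa, A#) ⊢ (r, babbabbaaaa, XA#) ⊢ (p, abbabbaaaa, AXA#) ⊢ (r, bbabbaaaa, XAXA#) ⊢ (p, babbaaaa, AXAXA#) ⊢ (r, abbaaaa, XAXAXA#) ⊢ (r, bbaaaa, XXAXAXA#) ⊢ (p, baaaa, AXXAXAXA#) ⊢ (r, aaaa, XAXXAXAXA#) ⊢ (r, aaa, XXAXXAXAXA#) ⊢ (r, aa, XXXAXXAXAXA#) ⊢ (r, a, XXXXAXXAXAXA#) ⊢ (r, ε, XXXXXAXXAXAXA#)
All input consumed; M is in state r.

r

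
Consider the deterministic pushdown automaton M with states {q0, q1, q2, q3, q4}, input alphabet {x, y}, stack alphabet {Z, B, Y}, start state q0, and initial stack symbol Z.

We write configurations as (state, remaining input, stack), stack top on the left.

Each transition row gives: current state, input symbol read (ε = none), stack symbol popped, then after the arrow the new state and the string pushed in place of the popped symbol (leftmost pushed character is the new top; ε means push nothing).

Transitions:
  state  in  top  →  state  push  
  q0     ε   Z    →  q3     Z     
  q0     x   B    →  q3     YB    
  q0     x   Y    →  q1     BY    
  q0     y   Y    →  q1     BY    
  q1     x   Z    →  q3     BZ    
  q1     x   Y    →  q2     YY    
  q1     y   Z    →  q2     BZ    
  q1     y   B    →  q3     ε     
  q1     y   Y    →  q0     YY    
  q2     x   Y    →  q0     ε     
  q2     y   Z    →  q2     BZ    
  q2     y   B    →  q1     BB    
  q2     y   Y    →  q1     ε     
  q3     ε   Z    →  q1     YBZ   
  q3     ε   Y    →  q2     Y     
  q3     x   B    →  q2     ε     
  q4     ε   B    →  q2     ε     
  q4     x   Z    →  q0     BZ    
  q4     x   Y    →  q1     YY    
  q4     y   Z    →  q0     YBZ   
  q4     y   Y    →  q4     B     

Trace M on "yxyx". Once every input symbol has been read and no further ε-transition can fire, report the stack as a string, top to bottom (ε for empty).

YBZ

(q0, yxyx, Z) ⊢ (q3, yxyx, Z) ⊢ (q1, yxyx, YBZ) ⊢ (q0, xyx, YYBZ) ⊢ (q1, yx, BYYBZ) ⊢ (q3, x, YYBZ) ⊢ (q2, x, YYBZ) ⊢ (q0, ε, YBZ)
All input consumed in state q0 with stack YBZ.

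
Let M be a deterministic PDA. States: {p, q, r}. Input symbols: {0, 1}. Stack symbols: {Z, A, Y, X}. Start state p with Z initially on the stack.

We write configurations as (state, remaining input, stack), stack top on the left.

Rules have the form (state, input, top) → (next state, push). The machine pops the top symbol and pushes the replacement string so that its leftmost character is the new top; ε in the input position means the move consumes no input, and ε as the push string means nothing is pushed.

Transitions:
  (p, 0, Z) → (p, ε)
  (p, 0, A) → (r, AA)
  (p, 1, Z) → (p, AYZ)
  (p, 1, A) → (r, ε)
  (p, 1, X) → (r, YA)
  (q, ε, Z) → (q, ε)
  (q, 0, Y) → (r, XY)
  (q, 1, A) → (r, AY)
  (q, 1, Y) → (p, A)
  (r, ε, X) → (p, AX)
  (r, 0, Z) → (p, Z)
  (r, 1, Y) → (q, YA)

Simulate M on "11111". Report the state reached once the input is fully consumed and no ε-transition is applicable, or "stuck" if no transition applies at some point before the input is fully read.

(p, 11111, Z)
  read 1, top Z: go to p, push AYZ → (p, 1111, AYZ)
  read 1, top A: go to r, push ε → (r, 111, YZ)
  read 1, top Y: go to q, push YA → (q, 11, YAZ)
  read 1, top Y: go to p, push A → (p, 1, AAZ)
  read 1, top A: go to r, push ε → (r, ε, AZ)
All input consumed; M is in state r.

r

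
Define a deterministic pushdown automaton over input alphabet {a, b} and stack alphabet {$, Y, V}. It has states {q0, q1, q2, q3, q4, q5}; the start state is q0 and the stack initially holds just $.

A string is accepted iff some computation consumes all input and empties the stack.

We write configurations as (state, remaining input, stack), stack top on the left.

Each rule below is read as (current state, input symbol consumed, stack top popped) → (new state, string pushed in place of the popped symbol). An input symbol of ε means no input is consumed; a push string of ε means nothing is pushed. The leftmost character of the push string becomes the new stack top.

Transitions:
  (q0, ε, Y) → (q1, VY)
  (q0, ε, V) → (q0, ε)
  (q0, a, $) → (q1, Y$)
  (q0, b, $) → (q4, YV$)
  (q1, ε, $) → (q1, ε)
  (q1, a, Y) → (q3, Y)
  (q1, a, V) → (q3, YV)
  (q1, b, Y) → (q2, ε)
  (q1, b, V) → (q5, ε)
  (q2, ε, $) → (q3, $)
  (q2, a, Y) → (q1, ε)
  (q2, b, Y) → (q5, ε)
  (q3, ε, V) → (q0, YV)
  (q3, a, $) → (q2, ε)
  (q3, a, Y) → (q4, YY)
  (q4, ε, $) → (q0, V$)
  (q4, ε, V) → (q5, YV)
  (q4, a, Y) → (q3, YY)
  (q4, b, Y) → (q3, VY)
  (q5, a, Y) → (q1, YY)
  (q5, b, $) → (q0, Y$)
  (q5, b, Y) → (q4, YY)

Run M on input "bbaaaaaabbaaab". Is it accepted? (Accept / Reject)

(q0, bbaaaaaabbaaab, $) ⊢ (q4, baaaaaabbaaab, YV$) ⊢ (q3, aaaaaabbaaab, VYV$) ⊢ (q0, aaaaaabbaaab, YVYV$) ⊢ (q1, aaaaaabbaaab, VYVYV$) ⊢ (q3, aaaaabbaaab, YVYVYV$) ⊢ (q4, aaaabbaaab, YYVYVYV$) ⊢ (q3, aaabbaaab, YYYVYVYV$) ⊢ (q4, aabbaaab, YYYYVYVYV$) ⊢ (q3, abbaaab, YYYYYVYVYV$) ⊢ (q4, bbaaab, YYYYYYVYVYV$) ⊢ (q3, baaab, VYYYYYYVYVYV$) ⊢ (q0, baaab, YVYYYYYYVYVYV$) ⊢ (q1, baaab, VYVYYYYYYVYVYV$) ⊢ (q5, aaab, YVYYYYYYVYVYV$) ⊢ (q1, aab, YYVYYYYYYVYVYV$) ⊢ (q3, ab, YYVYYYYYYVYVYV$) ⊢ (q4, b, YYYVYYYYYYVYVYV$) ⊢ (q3, ε, VYYYVYYYYYYVYVYV$) ⊢ (q0, ε, YVYYYVYYYYYYVYVYV$) ⊢ (q1, ε, VYVYYYVYYYYYYVYVYV$)
All input consumed; stack is VYVYYYVYYYYYYVYVYV$, not empty, and no further ε-move applies.

Reject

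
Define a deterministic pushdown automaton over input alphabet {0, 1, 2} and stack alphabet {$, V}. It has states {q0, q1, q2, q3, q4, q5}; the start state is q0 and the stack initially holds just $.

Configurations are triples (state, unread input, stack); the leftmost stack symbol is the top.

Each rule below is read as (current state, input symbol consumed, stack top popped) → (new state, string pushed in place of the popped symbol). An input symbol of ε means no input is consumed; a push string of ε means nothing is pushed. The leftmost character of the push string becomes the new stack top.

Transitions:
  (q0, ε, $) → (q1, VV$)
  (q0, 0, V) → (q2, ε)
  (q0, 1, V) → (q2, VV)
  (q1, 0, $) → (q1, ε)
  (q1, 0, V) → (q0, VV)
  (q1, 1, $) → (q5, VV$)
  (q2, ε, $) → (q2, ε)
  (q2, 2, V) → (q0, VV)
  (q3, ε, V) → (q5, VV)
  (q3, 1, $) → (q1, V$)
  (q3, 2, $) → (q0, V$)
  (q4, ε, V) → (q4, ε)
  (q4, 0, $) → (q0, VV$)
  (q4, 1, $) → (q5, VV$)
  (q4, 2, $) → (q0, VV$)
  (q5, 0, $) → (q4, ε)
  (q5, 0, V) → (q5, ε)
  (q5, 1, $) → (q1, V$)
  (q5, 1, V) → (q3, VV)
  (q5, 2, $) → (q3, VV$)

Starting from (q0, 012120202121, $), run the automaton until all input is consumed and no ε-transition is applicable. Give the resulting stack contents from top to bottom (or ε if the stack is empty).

VVVVVVVVVV$

(q0, 012120202121, $)
  ε-move, top $: go to q1, push VV$ → (q1, 012120202121, VV$)
  read 0, top V: go to q0, push VV → (q0, 12120202121, VVV$)
  read 1, top V: go to q2, push VV → (q2, 2120202121, VVVV$)
  read 2, top V: go to q0, push VV → (q0, 120202121, VVVVV$)
  read 1, top V: go to q2, push VV → (q2, 20202121, VVVVVV$)
  read 2, top V: go to q0, push VV → (q0, 0202121, VVVVVVV$)
  read 0, top V: go to q2, push ε → (q2, 202121, VVVVVV$)
  read 2, top V: go to q0, push VV → (q0, 02121, VVVVVVV$)
  read 0, top V: go to q2, push ε → (q2, 2121, VVVVVV$)
  read 2, top V: go to q0, push VV → (q0, 121, VVVVVVV$)
  read 1, top V: go to q2, push VV → (q2, 21, VVVVVVVV$)
  read 2, top V: go to q0, push VV → (q0, 1, VVVVVVVVV$)
  read 1, top V: go to q2, push VV → (q2, ε, VVVVVVVVVV$)
All input consumed in state q2 with stack VVVVVVVVVV$.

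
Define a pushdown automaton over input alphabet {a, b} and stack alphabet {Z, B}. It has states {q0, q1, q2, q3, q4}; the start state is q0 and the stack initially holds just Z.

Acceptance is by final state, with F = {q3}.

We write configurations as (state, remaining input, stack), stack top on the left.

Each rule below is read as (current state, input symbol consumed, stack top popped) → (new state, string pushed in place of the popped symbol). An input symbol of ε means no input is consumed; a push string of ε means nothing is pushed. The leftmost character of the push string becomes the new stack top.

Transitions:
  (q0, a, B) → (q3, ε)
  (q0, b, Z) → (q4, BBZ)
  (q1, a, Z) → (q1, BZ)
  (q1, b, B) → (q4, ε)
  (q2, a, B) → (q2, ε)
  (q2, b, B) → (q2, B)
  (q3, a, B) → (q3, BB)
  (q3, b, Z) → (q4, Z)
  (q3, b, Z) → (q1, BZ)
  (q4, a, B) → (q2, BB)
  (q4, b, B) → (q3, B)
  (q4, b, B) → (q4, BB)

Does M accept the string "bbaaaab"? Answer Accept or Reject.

No computation consumes all input and reaches a final state.

Reject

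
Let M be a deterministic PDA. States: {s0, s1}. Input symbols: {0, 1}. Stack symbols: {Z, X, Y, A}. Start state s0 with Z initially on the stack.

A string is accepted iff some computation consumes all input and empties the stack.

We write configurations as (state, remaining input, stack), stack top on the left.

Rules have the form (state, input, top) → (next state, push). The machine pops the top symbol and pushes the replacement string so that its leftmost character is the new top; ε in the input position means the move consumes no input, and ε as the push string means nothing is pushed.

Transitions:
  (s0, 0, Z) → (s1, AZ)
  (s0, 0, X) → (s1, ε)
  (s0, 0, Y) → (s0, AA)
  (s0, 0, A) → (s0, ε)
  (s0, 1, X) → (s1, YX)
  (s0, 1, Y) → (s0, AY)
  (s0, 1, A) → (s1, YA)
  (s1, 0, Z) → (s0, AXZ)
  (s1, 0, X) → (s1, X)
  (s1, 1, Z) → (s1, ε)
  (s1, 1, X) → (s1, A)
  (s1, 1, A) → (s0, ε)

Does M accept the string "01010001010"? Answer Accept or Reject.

(s0, 01010001010, Z)
  read 0, top Z: go to s1, push AZ → (s1, 1010001010, AZ)
  read 1, top A: go to s0, push ε → (s0, 010001010, Z)
  read 0, top Z: go to s1, push AZ → (s1, 10001010, AZ)
  read 1, top A: go to s0, push ε → (s0, 0001010, Z)
  read 0, top Z: go to s1, push AZ → (s1, 001010, AZ)
No transition applies at (s1, 001010, AZ); input not fully consumed.

Reject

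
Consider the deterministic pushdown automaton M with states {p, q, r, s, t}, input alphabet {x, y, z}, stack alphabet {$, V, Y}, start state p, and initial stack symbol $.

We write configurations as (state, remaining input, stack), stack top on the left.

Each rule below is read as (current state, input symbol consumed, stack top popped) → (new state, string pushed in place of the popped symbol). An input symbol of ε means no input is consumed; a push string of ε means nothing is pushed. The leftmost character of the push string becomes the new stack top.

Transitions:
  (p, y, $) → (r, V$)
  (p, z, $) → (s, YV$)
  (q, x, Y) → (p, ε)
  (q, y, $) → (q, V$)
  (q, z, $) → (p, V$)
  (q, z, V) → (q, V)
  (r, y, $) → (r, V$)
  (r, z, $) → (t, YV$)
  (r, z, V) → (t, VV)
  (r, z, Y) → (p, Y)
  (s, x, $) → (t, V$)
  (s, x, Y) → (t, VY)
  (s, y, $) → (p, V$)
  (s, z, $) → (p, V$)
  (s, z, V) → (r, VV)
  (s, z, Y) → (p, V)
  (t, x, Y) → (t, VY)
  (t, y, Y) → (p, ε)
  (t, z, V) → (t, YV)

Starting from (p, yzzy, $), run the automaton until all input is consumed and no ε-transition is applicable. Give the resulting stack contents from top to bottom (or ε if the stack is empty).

(p, yzzy, $)
  read y, top $: go to r, push V$ → (r, zzy, V$)
  read z, top V: go to t, push VV → (t, zy, VV$)
  read z, top V: go to t, push YV → (t, y, YVV$)
  read y, top Y: go to p, push ε → (p, ε, VV$)
All input consumed in state p with stack VV$.

VV$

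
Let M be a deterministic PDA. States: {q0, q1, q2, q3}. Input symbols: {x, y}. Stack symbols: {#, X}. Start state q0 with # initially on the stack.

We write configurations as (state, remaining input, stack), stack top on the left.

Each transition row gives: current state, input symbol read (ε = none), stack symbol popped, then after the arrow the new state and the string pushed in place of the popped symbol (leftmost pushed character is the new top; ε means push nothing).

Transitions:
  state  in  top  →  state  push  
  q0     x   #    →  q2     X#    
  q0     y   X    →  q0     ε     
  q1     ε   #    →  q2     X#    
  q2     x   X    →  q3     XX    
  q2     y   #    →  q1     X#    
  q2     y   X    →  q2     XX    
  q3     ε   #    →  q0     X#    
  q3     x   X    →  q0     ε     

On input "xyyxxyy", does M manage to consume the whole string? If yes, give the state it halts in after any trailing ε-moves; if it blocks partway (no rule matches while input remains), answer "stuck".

(q0, xyyxxyy, #) ⊢ (q2, yyxxyy, X#) ⊢ (q2, yxxyy, XX#) ⊢ (q2, xxyy, XXX#) ⊢ (q3, xyy, XXXX#) ⊢ (q0, yy, XXX#) ⊢ (q0, y, XX#) ⊢ (q0, ε, X#)
All input consumed; M is in state q0.

q0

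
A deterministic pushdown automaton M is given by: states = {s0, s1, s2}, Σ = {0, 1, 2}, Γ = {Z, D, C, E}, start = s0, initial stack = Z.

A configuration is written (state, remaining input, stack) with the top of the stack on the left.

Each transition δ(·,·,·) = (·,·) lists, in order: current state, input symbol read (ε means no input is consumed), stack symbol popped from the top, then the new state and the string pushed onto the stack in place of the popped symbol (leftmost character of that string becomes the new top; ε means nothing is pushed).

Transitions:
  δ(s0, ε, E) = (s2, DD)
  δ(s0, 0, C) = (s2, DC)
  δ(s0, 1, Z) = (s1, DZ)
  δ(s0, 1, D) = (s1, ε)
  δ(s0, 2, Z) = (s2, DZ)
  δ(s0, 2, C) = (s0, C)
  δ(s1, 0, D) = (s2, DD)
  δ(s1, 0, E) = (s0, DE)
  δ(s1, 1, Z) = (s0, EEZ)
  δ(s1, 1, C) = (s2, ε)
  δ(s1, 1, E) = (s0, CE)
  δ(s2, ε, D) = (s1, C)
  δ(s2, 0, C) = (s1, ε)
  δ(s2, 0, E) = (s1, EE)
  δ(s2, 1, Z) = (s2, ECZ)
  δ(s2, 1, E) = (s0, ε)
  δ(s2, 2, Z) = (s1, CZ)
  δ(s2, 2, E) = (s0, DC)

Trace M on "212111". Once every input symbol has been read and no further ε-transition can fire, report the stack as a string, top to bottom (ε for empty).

(s0, 212111, Z)
  read 2, top Z: go to s2, push DZ → (s2, 12111, DZ)
  ε-move, top D: go to s1, push C → (s1, 12111, CZ)
  read 1, top C: go to s2, push ε → (s2, 2111, Z)
  read 2, top Z: go to s1, push CZ → (s1, 111, CZ)
  read 1, top C: go to s2, push ε → (s2, 11, Z)
  read 1, top Z: go to s2, push ECZ → (s2, 1, ECZ)
  read 1, top E: go to s0, push ε → (s0, ε, CZ)
All input consumed in state s0 with stack CZ.

CZ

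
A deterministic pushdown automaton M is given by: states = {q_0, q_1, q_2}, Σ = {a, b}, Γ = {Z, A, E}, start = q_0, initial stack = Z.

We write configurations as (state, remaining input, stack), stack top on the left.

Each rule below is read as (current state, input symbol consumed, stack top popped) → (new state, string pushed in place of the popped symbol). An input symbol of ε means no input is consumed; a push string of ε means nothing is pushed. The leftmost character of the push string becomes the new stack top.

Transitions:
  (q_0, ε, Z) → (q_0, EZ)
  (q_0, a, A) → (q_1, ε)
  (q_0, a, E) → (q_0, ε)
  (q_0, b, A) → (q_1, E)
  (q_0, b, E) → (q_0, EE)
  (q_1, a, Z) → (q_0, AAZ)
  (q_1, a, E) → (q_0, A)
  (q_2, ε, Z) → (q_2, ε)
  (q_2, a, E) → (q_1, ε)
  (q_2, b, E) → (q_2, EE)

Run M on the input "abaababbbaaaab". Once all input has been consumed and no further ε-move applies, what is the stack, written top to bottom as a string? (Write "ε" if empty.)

EEZ

(q_0, abaababbbaaaab, Z)
  ε-move, top Z: go to q_0, push EZ → (q_0, abaababbbaaaab, EZ)
  read a, top E: go to q_0, push ε → (q_0, baababbbaaaab, Z)
  ε-move, top Z: go to q_0, push EZ → (q_0, baababbbaaaab, EZ)
  read b, top E: go to q_0, push EE → (q_0, aababbbaaaab, EEZ)
  read a, top E: go to q_0, push ε → (q_0, ababbbaaaab, EZ)
  read a, top E: go to q_0, push ε → (q_0, babbbaaaab, Z)
  ε-move, top Z: go to q_0, push EZ → (q_0, babbbaaaab, EZ)
  read b, top E: go to q_0, push EE → (q_0, abbbaaaab, EEZ)
  read a, top E: go to q_0, push ε → (q_0, bbbaaaab, EZ)
  read b, top E: go to q_0, push EE → (q_0, bbaaaab, EEZ)
  read b, top E: go to q_0, push EE → (q_0, baaaab, EEEZ)
  read b, top E: go to q_0, push EE → (q_0, aaaab, EEEEZ)
  read a, top E: go to q_0, push ε → (q_0, aaab, EEEZ)
  read a, top E: go to q_0, push ε → (q_0, aab, EEZ)
  read a, top E: go to q_0, push ε → (q_0, ab, EZ)
  read a, top E: go to q_0, push ε → (q_0, b, Z)
  ε-move, top Z: go to q_0, push EZ → (q_0, b, EZ)
  read b, top E: go to q_0, push EE → (q_0, ε, EEZ)
All input consumed in state q_0 with stack EEZ.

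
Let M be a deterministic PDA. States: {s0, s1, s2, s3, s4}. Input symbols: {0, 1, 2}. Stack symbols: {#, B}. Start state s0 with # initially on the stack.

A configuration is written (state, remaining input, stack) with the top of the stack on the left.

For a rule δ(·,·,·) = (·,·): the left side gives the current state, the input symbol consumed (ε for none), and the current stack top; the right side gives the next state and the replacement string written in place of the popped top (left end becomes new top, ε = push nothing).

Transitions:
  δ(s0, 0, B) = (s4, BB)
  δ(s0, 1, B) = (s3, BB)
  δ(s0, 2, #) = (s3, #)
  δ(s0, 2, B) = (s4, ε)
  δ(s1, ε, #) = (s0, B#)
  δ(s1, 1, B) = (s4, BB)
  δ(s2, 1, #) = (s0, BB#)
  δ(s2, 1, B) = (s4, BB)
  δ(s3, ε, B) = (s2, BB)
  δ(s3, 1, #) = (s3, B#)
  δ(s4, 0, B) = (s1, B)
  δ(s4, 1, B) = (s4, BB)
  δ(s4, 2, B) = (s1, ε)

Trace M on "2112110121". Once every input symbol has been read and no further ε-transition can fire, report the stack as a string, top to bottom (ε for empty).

(s0, 2112110121, #)
  read 2, top #: go to s3, push # → (s3, 112110121, #)
  read 1, top #: go to s3, push B# → (s3, 12110121, B#)
  ε-move, top B: go to s2, push BB → (s2, 12110121, BB#)
  read 1, top B: go to s4, push BB → (s4, 2110121, BBB#)
  read 2, top B: go to s1, push ε → (s1, 110121, BB#)
  read 1, top B: go to s4, push BB → (s4, 10121, BBB#)
  read 1, top B: go to s4, push BB → (s4, 0121, BBBB#)
  read 0, top B: go to s1, push B → (s1, 121, BBBB#)
  read 1, top B: go to s4, push BB → (s4, 21, BBBBB#)
  read 2, top B: go to s1, push ε → (s1, 1, BBBB#)
  read 1, top B: go to s4, push BB → (s4, ε, BBBBB#)
All input consumed in state s4 with stack BBBBB#.

BBBBB#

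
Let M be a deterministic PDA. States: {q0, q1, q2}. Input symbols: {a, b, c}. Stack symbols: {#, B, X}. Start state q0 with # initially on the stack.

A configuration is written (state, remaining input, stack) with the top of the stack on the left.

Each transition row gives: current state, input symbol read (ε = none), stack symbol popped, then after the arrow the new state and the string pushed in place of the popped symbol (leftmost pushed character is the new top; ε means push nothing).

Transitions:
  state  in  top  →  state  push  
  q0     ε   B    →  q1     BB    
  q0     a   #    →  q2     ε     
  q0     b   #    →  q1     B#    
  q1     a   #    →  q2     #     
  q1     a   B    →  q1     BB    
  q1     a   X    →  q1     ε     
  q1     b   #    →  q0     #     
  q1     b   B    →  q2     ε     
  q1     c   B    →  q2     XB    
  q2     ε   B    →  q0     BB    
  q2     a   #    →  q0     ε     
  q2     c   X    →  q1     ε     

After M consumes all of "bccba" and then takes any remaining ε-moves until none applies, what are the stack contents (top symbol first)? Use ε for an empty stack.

(q0, bccba, #) ⊢ (q1, ccba, B#) ⊢ (q2, cba, XB#) ⊢ (q1, ba, B#) ⊢ (q2, a, #) ⊢ (q0, ε, ε)
All input consumed in state q0 with stack ε.

ε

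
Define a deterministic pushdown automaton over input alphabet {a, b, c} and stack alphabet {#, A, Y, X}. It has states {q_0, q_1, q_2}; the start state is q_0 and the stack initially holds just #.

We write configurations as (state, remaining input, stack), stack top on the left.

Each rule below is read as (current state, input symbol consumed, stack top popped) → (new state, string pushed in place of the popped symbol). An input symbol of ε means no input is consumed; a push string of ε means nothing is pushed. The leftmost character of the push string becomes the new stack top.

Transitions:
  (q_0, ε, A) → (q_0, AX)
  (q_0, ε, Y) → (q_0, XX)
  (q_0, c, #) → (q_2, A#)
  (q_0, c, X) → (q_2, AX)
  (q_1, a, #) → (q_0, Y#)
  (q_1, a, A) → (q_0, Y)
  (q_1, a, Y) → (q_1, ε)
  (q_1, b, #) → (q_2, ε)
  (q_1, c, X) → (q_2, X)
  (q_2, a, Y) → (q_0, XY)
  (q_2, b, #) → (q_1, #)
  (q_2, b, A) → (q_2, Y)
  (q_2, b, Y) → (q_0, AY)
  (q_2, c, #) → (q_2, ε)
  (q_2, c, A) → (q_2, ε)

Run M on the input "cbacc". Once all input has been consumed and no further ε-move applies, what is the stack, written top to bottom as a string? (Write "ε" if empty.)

(q_0, cbacc, #)
  read c, top #: go to q_2, push A# → (q_2, bacc, A#)
  read b, top A: go to q_2, push Y → (q_2, acc, Y#)
  read a, top Y: go to q_0, push XY → (q_0, cc, XY#)
  read c, top X: go to q_2, push AX → (q_2, c, AXY#)
  read c, top A: go to q_2, push ε → (q_2, ε, XY#)
All input consumed in state q_2 with stack XY#.

XY#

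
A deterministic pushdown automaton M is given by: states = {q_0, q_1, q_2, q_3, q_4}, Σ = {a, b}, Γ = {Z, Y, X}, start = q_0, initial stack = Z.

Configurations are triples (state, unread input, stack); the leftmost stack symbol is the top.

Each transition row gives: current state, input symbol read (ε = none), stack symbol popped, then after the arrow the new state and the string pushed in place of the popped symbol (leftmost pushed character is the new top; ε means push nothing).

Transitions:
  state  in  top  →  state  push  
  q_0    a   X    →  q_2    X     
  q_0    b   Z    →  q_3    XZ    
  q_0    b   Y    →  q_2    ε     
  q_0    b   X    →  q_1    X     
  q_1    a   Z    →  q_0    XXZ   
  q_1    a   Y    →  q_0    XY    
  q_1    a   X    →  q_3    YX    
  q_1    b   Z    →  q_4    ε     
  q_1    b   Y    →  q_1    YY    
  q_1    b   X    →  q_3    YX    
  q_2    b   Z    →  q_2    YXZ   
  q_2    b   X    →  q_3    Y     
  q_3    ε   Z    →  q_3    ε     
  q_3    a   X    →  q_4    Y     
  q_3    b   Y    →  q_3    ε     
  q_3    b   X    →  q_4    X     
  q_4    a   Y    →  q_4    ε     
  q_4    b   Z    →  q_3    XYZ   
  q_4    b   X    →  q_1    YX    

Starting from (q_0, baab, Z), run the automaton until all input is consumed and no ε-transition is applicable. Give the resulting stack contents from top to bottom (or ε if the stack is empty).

XYZ

(q_0, baab, Z)
  read b, top Z: go to q_3, push XZ → (q_3, aab, XZ)
  read a, top X: go to q_4, push Y → (q_4, ab, YZ)
  read a, top Y: go to q_4, push ε → (q_4, b, Z)
  read b, top Z: go to q_3, push XYZ → (q_3, ε, XYZ)
All input consumed in state q_3 with stack XYZ.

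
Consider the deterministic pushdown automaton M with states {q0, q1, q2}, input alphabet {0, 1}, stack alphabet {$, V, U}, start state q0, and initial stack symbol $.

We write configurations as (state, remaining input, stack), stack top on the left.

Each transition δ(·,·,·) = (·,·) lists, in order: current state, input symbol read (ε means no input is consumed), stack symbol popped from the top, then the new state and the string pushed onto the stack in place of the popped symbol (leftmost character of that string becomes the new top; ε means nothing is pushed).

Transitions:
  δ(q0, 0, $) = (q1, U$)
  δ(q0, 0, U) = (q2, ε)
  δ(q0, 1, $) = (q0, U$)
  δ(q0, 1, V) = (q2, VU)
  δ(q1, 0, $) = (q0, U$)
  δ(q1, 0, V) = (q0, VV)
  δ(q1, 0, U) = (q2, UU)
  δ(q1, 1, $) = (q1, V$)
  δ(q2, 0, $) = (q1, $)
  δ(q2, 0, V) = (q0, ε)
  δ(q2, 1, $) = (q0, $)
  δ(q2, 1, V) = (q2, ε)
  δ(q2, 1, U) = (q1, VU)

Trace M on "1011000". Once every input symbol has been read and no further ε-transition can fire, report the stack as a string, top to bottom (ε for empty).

U$

(q0, 1011000, $)
  read 1, top $: go to q0, push U$ → (q0, 011000, U$)
  read 0, top U: go to q2, push ε → (q2, 11000, $)
  read 1, top $: go to q0, push $ → (q0, 1000, $)
  read 1, top $: go to q0, push U$ → (q0, 000, U$)
  read 0, top U: go to q2, push ε → (q2, 00, $)
  read 0, top $: go to q1, push $ → (q1, 0, $)
  read 0, top $: go to q0, push U$ → (q0, ε, U$)
All input consumed in state q0 with stack U$.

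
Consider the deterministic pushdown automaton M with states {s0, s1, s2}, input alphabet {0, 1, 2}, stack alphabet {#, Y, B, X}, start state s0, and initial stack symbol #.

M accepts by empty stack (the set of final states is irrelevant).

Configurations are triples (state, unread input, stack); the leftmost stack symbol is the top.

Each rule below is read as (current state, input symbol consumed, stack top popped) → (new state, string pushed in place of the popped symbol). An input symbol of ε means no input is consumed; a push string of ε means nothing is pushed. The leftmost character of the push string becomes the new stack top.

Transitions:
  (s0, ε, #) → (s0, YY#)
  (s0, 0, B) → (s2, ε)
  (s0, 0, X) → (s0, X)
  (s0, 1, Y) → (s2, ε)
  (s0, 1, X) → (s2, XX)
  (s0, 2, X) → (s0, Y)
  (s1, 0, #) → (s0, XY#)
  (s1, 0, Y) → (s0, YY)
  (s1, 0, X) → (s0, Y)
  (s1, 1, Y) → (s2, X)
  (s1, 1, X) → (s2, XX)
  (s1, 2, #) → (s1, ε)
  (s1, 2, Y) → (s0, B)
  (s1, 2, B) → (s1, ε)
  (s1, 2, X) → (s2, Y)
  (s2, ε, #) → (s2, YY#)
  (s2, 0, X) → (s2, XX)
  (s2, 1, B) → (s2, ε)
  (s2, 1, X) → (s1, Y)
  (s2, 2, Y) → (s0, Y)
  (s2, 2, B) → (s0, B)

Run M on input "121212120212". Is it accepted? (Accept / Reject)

Reject

(s0, 121212120212, #) ⊢ (s0, 121212120212, YY#) ⊢ (s2, 21212120212, Y#) ⊢ (s0, 1212120212, Y#) ⊢ (s2, 212120212, #) ⊢ (s2, 212120212, YY#) ⊢ (s0, 12120212, YY#) ⊢ (s2, 2120212, Y#) ⊢ (s0, 120212, Y#) ⊢ (s2, 20212, #) ⊢ (s2, 20212, YY#) ⊢ (s0, 0212, YY#)
No transition applies at (s0, 0212, YY#); input not fully consumed.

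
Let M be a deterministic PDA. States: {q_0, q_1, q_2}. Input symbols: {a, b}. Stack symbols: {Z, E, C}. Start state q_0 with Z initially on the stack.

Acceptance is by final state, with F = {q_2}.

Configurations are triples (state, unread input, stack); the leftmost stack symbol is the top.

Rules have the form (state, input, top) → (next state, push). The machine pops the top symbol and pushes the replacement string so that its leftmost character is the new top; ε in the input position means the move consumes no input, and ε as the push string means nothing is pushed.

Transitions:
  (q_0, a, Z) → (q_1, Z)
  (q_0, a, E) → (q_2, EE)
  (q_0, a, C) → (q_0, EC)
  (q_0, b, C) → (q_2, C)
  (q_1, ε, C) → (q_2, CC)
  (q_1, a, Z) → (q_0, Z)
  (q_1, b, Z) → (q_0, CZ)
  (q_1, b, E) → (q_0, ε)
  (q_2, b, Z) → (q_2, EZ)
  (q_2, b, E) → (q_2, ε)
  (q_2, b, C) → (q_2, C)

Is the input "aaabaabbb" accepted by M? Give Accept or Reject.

(q_0, aaabaabbb, Z) ⊢ (q_1, aabaabbb, Z) ⊢ (q_0, abaabbb, Z) ⊢ (q_1, baabbb, Z) ⊢ (q_0, aabbb, CZ) ⊢ (q_0, abbb, ECZ) ⊢ (q_2, bbb, EECZ) ⊢ (q_2, bb, ECZ) ⊢ (q_2, b, CZ) ⊢ (q_2, ε, CZ)
All input consumed; state q_2 ∈ F.

Accept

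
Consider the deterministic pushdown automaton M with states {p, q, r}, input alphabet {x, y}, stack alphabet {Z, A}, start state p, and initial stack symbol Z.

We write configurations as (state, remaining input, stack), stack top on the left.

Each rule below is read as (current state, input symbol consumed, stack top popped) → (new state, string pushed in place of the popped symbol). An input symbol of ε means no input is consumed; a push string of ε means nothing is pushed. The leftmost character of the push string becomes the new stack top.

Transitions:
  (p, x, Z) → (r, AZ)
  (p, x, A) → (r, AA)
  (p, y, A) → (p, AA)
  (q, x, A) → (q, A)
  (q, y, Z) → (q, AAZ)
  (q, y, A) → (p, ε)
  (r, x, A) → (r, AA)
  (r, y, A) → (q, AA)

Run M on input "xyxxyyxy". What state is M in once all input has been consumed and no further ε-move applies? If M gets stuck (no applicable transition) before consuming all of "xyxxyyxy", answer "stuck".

q

(p, xyxxyyxy, Z)
  read x, top Z: go to r, push AZ → (r, yxxyyxy, AZ)
  read y, top A: go to q, push AA → (q, xxyyxy, AAZ)
  read x, top A: go to q, push A → (q, xyyxy, AAZ)
  read x, top A: go to q, push A → (q, yyxy, AAZ)
  read y, top A: go to p, push ε → (p, yxy, AZ)
  read y, top A: go to p, push AA → (p, xy, AAZ)
  read x, top A: go to r, push AA → (r, y, AAAZ)
  read y, top A: go to q, push AA → (q, ε, AAAAZ)
All input consumed; M is in state q.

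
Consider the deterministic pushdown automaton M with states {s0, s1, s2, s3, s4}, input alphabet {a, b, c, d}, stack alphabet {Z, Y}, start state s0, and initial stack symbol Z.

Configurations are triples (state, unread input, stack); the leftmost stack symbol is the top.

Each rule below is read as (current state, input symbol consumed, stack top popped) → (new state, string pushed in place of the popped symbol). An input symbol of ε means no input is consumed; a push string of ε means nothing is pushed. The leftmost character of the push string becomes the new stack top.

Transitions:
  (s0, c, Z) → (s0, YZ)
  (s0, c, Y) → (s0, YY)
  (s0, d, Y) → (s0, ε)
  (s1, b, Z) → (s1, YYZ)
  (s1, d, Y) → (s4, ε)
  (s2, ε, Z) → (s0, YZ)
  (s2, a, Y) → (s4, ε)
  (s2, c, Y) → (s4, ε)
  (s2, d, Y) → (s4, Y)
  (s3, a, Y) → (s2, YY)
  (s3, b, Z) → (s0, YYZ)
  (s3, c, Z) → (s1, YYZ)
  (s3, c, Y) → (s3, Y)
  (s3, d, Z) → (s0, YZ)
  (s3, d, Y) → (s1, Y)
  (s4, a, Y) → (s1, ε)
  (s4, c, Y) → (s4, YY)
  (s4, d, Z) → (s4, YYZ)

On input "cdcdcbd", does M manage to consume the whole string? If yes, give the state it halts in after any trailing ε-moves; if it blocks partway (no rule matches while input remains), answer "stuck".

stuck

(s0, cdcdcbd, Z) ⊢ (s0, dcdcbd, YZ) ⊢ (s0, cdcbd, Z) ⊢ (s0, dcbd, YZ) ⊢ (s0, cbd, Z) ⊢ (s0, bd, YZ)
No transition for (s0, b, top Y); M blocks with input bd remaining.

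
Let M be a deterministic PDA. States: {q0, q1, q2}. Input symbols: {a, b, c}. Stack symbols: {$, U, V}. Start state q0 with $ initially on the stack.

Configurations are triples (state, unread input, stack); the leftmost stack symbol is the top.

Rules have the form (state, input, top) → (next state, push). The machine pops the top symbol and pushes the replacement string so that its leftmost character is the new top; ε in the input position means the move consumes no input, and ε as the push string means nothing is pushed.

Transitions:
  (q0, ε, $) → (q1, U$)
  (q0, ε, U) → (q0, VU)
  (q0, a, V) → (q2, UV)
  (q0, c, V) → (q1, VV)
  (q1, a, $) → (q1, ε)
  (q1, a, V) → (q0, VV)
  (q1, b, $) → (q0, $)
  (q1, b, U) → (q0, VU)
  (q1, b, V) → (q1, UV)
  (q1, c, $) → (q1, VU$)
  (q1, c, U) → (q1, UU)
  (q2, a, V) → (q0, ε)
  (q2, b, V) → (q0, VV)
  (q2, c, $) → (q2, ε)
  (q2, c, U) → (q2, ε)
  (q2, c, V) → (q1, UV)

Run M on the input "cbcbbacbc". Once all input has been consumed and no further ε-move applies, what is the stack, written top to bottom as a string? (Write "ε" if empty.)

(q0, cbcbbacbc, $)
  ε-move, top $: go to q1, push U$ → (q1, cbcbbacbc, U$)
  read c, top U: go to q1, push UU → (q1, bcbbacbc, UU$)
  read b, top U: go to q0, push VU → (q0, cbbacbc, VUU$)
  read c, top V: go to q1, push VV → (q1, bbacbc, VVUU$)
  read b, top V: go to q1, push UV → (q1, bacbc, UVVUU$)
  read b, top U: go to q0, push VU → (q0, acbc, VUVVUU$)
  read a, top V: go to q2, push UV → (q2, cbc, UVUVVUU$)
  read c, top U: go to q2, push ε → (q2, bc, VUVVUU$)
  read b, top V: go to q0, push VV → (q0, c, VVUVVUU$)
  read c, top V: go to q1, push VV → (q1, ε, VVVUVVUU$)
All input consumed in state q1 with stack VVVUVVUU$.

VVVUVVUU$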